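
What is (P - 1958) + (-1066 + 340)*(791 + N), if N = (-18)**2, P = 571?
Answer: -810877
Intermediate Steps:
N = 324
(P - 1958) + (-1066 + 340)*(791 + N) = (571 - 1958) + (-1066 + 340)*(791 + 324) = -1387 - 726*1115 = -1387 - 809490 = -810877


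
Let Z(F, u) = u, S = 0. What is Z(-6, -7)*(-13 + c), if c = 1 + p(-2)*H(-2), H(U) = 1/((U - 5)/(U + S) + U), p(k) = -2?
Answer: 280/3 ≈ 93.333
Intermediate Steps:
H(U) = 1/(U + (-5 + U)/U) (H(U) = 1/((U - 5)/(U + 0) + U) = 1/((-5 + U)/U + U) = 1/(U + (-5 + U)/U))
c = -⅓ (c = 1 - (-4)/(-5 - 2 + (-2)²) = 1 - (-4)/(-5 - 2 + 4) = 1 - (-4)/(-3) = 1 - (-4)*(-1)/3 = 1 - 2*⅔ = 1 - 4/3 = -⅓ ≈ -0.33333)
Z(-6, -7)*(-13 + c) = -7*(-13 - ⅓) = -7*(-40/3) = 280/3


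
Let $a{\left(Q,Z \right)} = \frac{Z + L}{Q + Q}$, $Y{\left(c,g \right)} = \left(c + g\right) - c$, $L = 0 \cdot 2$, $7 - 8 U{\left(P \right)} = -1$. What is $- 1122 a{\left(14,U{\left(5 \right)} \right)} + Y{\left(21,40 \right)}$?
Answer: $- \frac{1}{14} \approx -0.071429$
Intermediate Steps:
$U{\left(P \right)} = 1$ ($U{\left(P \right)} = \frac{7}{8} - - \frac{1}{8} = \frac{7}{8} + \frac{1}{8} = 1$)
$L = 0$
$Y{\left(c,g \right)} = g$
$a{\left(Q,Z \right)} = \frac{Z}{2 Q}$ ($a{\left(Q,Z \right)} = \frac{Z + 0}{Q + Q} = \frac{Z}{2 Q}$)
$- 1122 a{\left(14,U{\left(5 \right)} \right)} + Y{\left(21,40 \right)} = - 1122 \cdot \frac{1}{2} \cdot 1 \cdot \frac{1}{14} + 40 = \left(-1122\right) \frac{1}{28} + 40 = - \frac{561}{14} + 40 = - \frac{1}{14}$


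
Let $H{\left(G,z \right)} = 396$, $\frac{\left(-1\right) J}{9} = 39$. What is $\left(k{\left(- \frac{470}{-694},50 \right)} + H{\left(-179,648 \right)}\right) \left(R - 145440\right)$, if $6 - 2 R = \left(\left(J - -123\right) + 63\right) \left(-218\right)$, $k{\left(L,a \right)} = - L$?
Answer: $- \frac{22417739694}{347} \approx -6.4604 \cdot 10^{7}$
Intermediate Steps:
$J = -351$ ($J = \left(-9\right) 39 = -351$)
$R = -17982$ ($R = 3 - \frac{\left(\left(-351 - -123\right) + 63\right) \left(-218\right)}{2} = 3 - \frac{\left(\left(-351 + 123\right) + 63\right) \left(-218\right)}{2} = 3 - \frac{\left(-228 + 63\right) \left(-218\right)}{2} = 3 - \frac{\left(-165\right) \left(-218\right)}{2} = 3 - 17985 = -17982$)
$\left(k{\left(- \frac{470}{-694},50 \right)} + H{\left(-179,648 \right)}\right) \left(R - 145440\right) = \left(- \frac{-470}{-694} + 396\right) \left(-17982 - 145440\right) = \left(- \frac{\left(-470\right) \left(-1\right)}{694} + 396\right) \left(-163422\right) = \left(\left(-1\right) \frac{235}{347} + 396\right) \left(-163422\right) = \left(- \frac{235}{347} + 396\right) \left(-163422\right) = \frac{137177}{347} \left(-163422\right) = - \frac{22417739694}{347}$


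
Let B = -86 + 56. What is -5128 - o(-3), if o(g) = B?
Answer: -5098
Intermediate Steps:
B = -30
o(g) = -30
-5128 - o(-3) = -5128 - 1*(-30) = -5128 + 30 = -5098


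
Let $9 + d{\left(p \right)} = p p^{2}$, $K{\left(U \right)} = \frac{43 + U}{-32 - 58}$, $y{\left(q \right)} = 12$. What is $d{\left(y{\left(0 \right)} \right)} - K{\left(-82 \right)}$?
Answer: $\frac{51557}{30} \approx 1718.6$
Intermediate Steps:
$K{\left(U \right)} = - \frac{43}{90} - \frac{U}{90}$ ($K{\left(U \right)} = \frac{43 + U}{-90} = \left(43 + U\right) \left(- \frac{1}{90}\right) = - \frac{43}{90} - \frac{U}{90}$)
$d{\left(p \right)} = -9 + p^{3}$ ($d{\left(p \right)} = -9 + p p^{2} = -9 + p^{3}$)
$d{\left(y{\left(0 \right)} \right)} - K{\left(-82 \right)} = \left(-9 + 12^{3}\right) - \left(- \frac{43}{90} - - \frac{41}{45}\right) = \left(-9 + 1728\right) - \left(- \frac{43}{90} + \frac{41}{45}\right) = 1719 - \frac{13}{30} = \frac{51557}{30}$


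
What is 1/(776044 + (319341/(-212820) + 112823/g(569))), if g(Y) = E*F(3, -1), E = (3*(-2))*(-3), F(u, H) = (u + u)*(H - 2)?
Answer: 1436535/1114311983012 ≈ 1.2892e-6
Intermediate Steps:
F(u, H) = 2*u*(-2 + H) (F(u, H) = (2*u)*(-2 + H) = 2*u*(-2 + H))
E = 18 (E = -6*(-3) = 18)
g(Y) = -324 (g(Y) = 18*(2*3*(-2 - 1)) = 18*(2*3*(-3)) = 18*(-18) = -324)
1/(776044 + (319341/(-212820) + 112823/g(569))) = 1/(776044 + (319341/(-212820) + 112823/(-324))) = 1/(776044 + (319341*(-1/212820) + 112823*(-1/324))) = 1/(776044 + (-106447/70940 - 112823/324)) = 1/(776044 - 502384528/1436535) = 1/(1114311983012/1436535) = 1436535/1114311983012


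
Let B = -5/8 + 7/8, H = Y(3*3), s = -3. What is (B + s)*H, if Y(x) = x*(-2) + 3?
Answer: 165/4 ≈ 41.250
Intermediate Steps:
Y(x) = 3 - 2*x (Y(x) = -2*x + 3 = 3 - 2*x)
H = -15 (H = 3 - 6*3 = 3 - 2*9 = 3 - 18 = -15)
B = 1/4 (B = -5*1/8 + 7*(1/8) = -5/8 + 7/8 = 1/4 ≈ 0.25000)
(B + s)*H = (1/4 - 3)*(-15) = -11/4*(-15) = 165/4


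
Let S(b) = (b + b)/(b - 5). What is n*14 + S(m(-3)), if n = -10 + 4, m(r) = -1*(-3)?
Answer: -87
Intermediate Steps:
m(r) = 3
S(b) = 2*b/(-5 + b) (S(b) = (2*b)/(-5 + b) = 2*b/(-5 + b))
n = -6
n*14 + S(m(-3)) = -6*14 + 2*3/(-5 + 3) = -84 + 2*3/(-2) = -84 + 2*3*(-½) = -84 - 3 = -87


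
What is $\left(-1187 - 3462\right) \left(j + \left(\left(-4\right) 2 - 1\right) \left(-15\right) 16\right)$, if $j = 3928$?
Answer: $-28303112$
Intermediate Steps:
$\left(-1187 - 3462\right) \left(j + \left(\left(-4\right) 2 - 1\right) \left(-15\right) 16\right) = \left(-1187 - 3462\right) \left(3928 + \left(\left(-4\right) 2 - 1\right) \left(-15\right) 16\right) = - 4649 \left(3928 + \left(-8 - 1\right) \left(-15\right) 16\right) = - 4649 \left(3928 + \left(-9\right) \left(-15\right) 16\right) = - 4649 \left(3928 + 135 \cdot 16\right) = - 4649 \left(3928 + 2160\right) = \left(-4649\right) 6088 = -28303112$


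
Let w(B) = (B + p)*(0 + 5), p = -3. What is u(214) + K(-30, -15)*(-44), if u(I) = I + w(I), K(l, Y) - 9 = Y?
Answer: 1533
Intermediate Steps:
K(l, Y) = 9 + Y
w(B) = -15 + 5*B (w(B) = (B - 3)*(0 + 5) = (-3 + B)*5 = -15 + 5*B)
u(I) = -15 + 6*I (u(I) = I + (-15 + 5*I) = -15 + 6*I)
u(214) + K(-30, -15)*(-44) = (-15 + 6*214) + (9 - 15)*(-44) = (-15 + 1284) - 6*(-44) = 1269 + 264 = 1533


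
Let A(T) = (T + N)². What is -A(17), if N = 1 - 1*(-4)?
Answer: -484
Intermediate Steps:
N = 5 (N = 1 + 4 = 5)
A(T) = (5 + T)² (A(T) = (T + 5)² = (5 + T)²)
-A(17) = -(5 + 17)² = -1*22² = -1*484 = -484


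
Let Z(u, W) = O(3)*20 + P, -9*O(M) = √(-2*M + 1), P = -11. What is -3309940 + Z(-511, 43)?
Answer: -3309951 - 20*I*√5/9 ≈ -3.31e+6 - 4.969*I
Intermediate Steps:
O(M) = -√(1 - 2*M)/9 (O(M) = -√(-2*M + 1)/9 = -√(1 - 2*M)/9)
Z(u, W) = -11 - 20*I*√5/9 (Z(u, W) = -√(1 - 2*3)/9*20 - 11 = -√(1 - 6)/9*20 - 11 = -I*√5/9*20 - 11 = -20*I*√5/9 - 11 = -11 - 20*I*√5/9)
-3309940 + Z(-511, 43) = -3309940 + (-11 - 20*I*√5/9) = -3309951 - 20*I*√5/9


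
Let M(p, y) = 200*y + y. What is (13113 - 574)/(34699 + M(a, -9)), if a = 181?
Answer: 12539/32890 ≈ 0.38124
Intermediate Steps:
M(p, y) = 201*y
(13113 - 574)/(34699 + M(a, -9)) = (13113 - 574)/(34699 + 201*(-9)) = 12539/(34699 - 1809) = 12539/32890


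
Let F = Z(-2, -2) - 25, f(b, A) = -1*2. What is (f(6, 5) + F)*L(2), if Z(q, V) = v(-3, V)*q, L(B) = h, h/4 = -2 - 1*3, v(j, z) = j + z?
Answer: 340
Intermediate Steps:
h = -20 (h = 4*(-2 - 1*3) = 4*(-2 - 3) = 4*(-5) = -20)
L(B) = -20
Z(q, V) = q*(-3 + V) (Z(q, V) = (-3 + V)*q = q*(-3 + V))
f(b, A) = -2
F = -15 (F = -2*(-3 - 2) - 25 = -2*(-5) - 25 = 10 - 25 = -15)
(f(6, 5) + F)*L(2) = (-2 - 15)*(-20) = -17*(-20) = 340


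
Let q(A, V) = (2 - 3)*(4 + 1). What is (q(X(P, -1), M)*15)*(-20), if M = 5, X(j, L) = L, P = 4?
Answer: 1500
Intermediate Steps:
q(A, V) = -5 (q(A, V) = -1*5 = -5)
(q(X(P, -1), M)*15)*(-20) = -5*15*(-20) = -75*(-20) = 1500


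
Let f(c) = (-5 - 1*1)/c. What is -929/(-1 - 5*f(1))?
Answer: -929/29 ≈ -32.034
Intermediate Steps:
f(c) = -6/c (f(c) = (-5 - 1)/c = -6/c)
-929/(-1 - 5*f(1)) = -929/(-1 - (-30)/1) = -929/(-1 - (-30)) = -929/(-1 - 5*(-6)) = -929/(-1 + 30) = -929/29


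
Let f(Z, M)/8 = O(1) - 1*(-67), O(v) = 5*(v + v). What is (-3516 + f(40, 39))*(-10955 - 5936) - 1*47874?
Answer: 48936026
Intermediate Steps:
O(v) = 10*v (O(v) = 5*(2*v) = 10*v)
f(Z, M) = 616 (f(Z, M) = 8*(10*1 - 1*(-67)) = 8*(10 + 67) = 8*77 = 616)
(-3516 + f(40, 39))*(-10955 - 5936) - 1*47874 = (-3516 + 616)*(-10955 - 5936) - 1*47874 = -2900*(-16891) - 47874 = 48983900 - 47874 = 48936026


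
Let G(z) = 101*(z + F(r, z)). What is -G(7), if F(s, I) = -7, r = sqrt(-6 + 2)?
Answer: 0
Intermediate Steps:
r = 2*I (r = sqrt(-4) = 2*I ≈ 2.0*I)
G(z) = -707 + 101*z (G(z) = 101*(z - 7) = 101*(-7 + z) = -707 + 101*z)
-G(7) = -(-707 + 101*7) = -(-707 + 707) = -1*0 = 0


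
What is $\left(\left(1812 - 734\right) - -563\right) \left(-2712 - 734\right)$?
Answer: $-5654886$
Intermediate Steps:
$\left(\left(1812 - 734\right) - -563\right) \left(-2712 - 734\right) = \left(\left(1812 - 734\right) + 563\right) \left(-3446\right) = \left(1078 + 563\right) \left(-3446\right) = 1641 \left(-3446\right) = -5654886$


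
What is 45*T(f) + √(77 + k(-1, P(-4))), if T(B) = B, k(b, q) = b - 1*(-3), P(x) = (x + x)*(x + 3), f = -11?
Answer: -495 + √79 ≈ -486.11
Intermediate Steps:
P(x) = 2*x*(3 + x) (P(x) = (2*x)*(3 + x) = 2*x*(3 + x))
k(b, q) = 3 + b (k(b, q) = b + 3 = 3 + b)
45*T(f) + √(77 + k(-1, P(-4))) = 45*(-11) + √(77 + (3 - 1)) = -495 + √(77 + 2) = -495 + √79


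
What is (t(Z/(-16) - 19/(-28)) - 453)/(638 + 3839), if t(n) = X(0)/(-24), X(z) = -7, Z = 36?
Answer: -10865/107448 ≈ -0.10112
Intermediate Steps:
t(n) = 7/24 (t(n) = -7/(-24) = -7*(-1/24) = 7/24)
(t(Z/(-16) - 19/(-28)) - 453)/(638 + 3839) = (7/24 - 453)/(638 + 3839) = -10865/24/4477 = -10865/24*1/4477 = -10865/107448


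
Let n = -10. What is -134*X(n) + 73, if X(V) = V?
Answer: 1413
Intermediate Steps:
-134*X(n) + 73 = -134*(-10) + 73 = 1340 + 73 = 1413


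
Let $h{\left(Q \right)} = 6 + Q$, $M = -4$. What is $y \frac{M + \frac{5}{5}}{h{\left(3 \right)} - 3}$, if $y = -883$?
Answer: $\frac{883}{2} \approx 441.5$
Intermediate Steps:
$y \frac{M + \frac{5}{5}}{h{\left(3 \right)} - 3} = - 883 \frac{-4 + \frac{5}{5}}{\left(6 + 3\right) - 3} = - 883 \frac{-4 + 5 \cdot \frac{1}{5}}{9 - 3} = - 883 \frac{-4 + 1}{6} = - 883 \left(\left(-3\right) \frac{1}{6}\right) = \left(-883\right) \left(- \frac{1}{2}\right) = \frac{883}{2}$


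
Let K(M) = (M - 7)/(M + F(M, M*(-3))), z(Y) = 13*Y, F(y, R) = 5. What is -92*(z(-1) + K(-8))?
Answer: 736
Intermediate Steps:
K(M) = (-7 + M)/(5 + M) (K(M) = (M - 7)/(M + 5) = (-7 + M)/(5 + M))
-92*(z(-1) + K(-8)) = -92*(13*(-1) + (-7 - 8)/(5 - 8)) = -92*(-13 - 15/(-3)) = -92*(-13 - ⅓*(-15)) = -92*(-13 + 5) = -92*(-8) = 736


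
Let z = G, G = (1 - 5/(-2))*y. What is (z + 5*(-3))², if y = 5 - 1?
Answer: 1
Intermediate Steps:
y = 4
G = 14 (G = (1 - 5/(-2))*4 = (1 - 5*(-½))*4 = (1 + 5/2)*4 = (7/2)*4 = 14)
z = 14
(z + 5*(-3))² = (14 + 5*(-3))² = (14 - 15)² = (-1)² = 1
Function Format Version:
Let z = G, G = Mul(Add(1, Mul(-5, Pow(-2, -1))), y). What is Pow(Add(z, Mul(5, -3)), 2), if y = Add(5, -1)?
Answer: 1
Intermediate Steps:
y = 4
G = 14 (G = Mul(Add(1, Mul(-5, Pow(-2, -1))), 4) = Mul(Add(1, Mul(-5, Rational(-1, 2))), 4) = Mul(Add(1, Rational(5, 2)), 4) = Mul(Rational(7, 2), 4) = 14)
z = 14
Pow(Add(z, Mul(5, -3)), 2) = Pow(Add(14, Mul(5, -3)), 2) = Pow(Add(14, -15), 2) = Pow(-1, 2) = 1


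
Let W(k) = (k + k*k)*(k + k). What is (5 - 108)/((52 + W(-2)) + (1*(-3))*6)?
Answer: -103/26 ≈ -3.9615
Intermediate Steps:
W(k) = 2*k*(k + k²) (W(k) = (k + k²)*(2*k) = 2*k*(k + k²))
(5 - 108)/((52 + W(-2)) + (1*(-3))*6) = (5 - 108)/((52 + 2*(-2)²*(1 - 2)) + (1*(-3))*6) = -103/((52 + 2*4*(-1)) - 3*6) = -103/((52 - 8) - 18) = -103/(44 - 18) = -103/26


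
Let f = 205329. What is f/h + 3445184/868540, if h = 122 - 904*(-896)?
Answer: 742325169791/175902366310 ≈ 4.2201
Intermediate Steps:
h = 810106 (h = 122 + 809984 = 810106)
f/h + 3445184/868540 = 205329/810106 + 3445184/868540 = 205329*(1/810106) + 3445184*(1/868540) = 205329/810106 + 861296/217135 = 742325169791/175902366310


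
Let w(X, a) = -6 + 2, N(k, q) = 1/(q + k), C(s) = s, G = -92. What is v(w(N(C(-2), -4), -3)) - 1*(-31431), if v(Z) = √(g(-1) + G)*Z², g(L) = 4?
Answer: 31431 + 32*I*√22 ≈ 31431.0 + 150.09*I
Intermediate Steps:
N(k, q) = 1/(k + q)
w(X, a) = -4
v(Z) = 2*I*√22*Z² (v(Z) = √(4 - 92)*Z² = √(-88)*Z² = (2*I*√22)*Z² = 2*I*√22*Z²)
v(w(N(C(-2), -4), -3)) - 1*(-31431) = 2*I*√22*(-4)² - 1*(-31431) = 2*I*√22*16 + 31431 = 32*I*√22 + 31431 = 31431 + 32*I*√22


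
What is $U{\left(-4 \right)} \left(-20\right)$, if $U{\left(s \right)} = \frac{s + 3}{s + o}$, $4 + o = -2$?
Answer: $-2$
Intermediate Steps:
$o = -6$ ($o = -4 - 2 = -6$)
$U{\left(s \right)} = \frac{3 + s}{-6 + s}$ ($U{\left(s \right)} = \frac{s + 3}{s - 6} = \frac{3 + s}{-6 + s}$)
$U{\left(-4 \right)} \left(-20\right) = \frac{3 - 4}{-6 - 4} \left(-20\right) = \frac{1}{-10} \left(-1\right) \left(-20\right) = \left(- \frac{1}{10}\right) \left(-1\right) \left(-20\right) = \frac{1}{10} \left(-20\right) = -2$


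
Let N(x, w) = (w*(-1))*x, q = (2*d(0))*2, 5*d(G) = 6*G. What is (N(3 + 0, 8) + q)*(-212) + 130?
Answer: 5218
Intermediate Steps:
d(G) = 6*G/5 (d(G) = (6*G)/5 = 6*G/5)
q = 0 (q = (2*((6/5)*0))*2 = (2*0)*2 = 0*2 = 0)
N(x, w) = -w*x (N(x, w) = (-w)*x = -w*x)
(N(3 + 0, 8) + q)*(-212) + 130 = (-1*8*(3 + 0) + 0)*(-212) + 130 = (-1*8*3 + 0)*(-212) + 130 = (-24 + 0)*(-212) + 130 = -24*(-212) + 130 = 5088 + 130 = 5218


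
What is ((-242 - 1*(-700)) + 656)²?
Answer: 1240996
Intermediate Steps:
((-242 - 1*(-700)) + 656)² = ((-242 + 700) + 656)² = (458 + 656)² = 1114² = 1240996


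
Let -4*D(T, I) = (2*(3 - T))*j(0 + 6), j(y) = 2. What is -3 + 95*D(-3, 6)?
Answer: -573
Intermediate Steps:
D(T, I) = -3 + T (D(T, I) = -2*(3 - T)*2/4 = -(6 - 2*T)*2/4 = -(12 - 4*T)/4 = -3 + T)
-3 + 95*D(-3, 6) = -3 + 95*(-3 - 3) = -3 + 95*(-6) = -3 - 570 = -573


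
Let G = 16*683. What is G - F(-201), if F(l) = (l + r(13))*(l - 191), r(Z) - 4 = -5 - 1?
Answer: -68648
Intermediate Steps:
r(Z) = -2 (r(Z) = 4 + (-5 - 1) = 4 - 6 = -2)
G = 10928
F(l) = (-191 + l)*(-2 + l) (F(l) = (l - 2)*(l - 191) = (-2 + l)*(-191 + l) = (-191 + l)*(-2 + l))
G - F(-201) = 10928 - (382 + (-201)² - 193*(-201)) = 10928 - (382 + 40401 + 38793) = 10928 - 1*79576 = 10928 - 79576 = -68648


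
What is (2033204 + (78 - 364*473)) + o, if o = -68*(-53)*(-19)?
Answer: 1792634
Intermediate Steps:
o = -68476 (o = 3604*(-19) = -68476)
(2033204 + (78 - 364*473)) + o = (2033204 + (78 - 364*473)) - 68476 = (2033204 + (78 - 172172)) - 68476 = (2033204 - 172094) - 68476 = 1861110 - 68476 = 1792634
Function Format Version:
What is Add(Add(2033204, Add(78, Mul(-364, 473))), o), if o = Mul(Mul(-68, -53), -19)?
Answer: 1792634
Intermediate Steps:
o = -68476 (o = Mul(3604, -19) = -68476)
Add(Add(2033204, Add(78, Mul(-364, 473))), o) = Add(Add(2033204, Add(78, Mul(-364, 473))), -68476) = Add(Add(2033204, Add(78, -172172)), -68476) = Add(Add(2033204, -172094), -68476) = Add(1861110, -68476) = 1792634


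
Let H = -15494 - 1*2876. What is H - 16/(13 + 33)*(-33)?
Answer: -422246/23 ≈ -18359.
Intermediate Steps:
H = -18370 (H = -15494 - 2876 = -18370)
H - 16/(13 + 33)*(-33) = -18370 - 16/(13 + 33)*(-33) = -18370 - 16/46*(-33) = -18370 - (1/46)*16*(-33) = -18370 - 8*(-33)/23 = -18370 - 1*(-264/23) = -18370 + 264/23 = -422246/23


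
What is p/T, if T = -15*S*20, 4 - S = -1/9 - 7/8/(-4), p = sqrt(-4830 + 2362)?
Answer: -48*I*sqrt(617)/28025 ≈ -0.042544*I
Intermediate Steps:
p = 2*I*sqrt(617) (p = sqrt(-2468) = 2*I*sqrt(617) ≈ 49.679*I)
S = 1121/288 (S = 4 - (-1/9 - 7/8/(-4)) = 4 - (-1*1/9 - 7*1/8*(-1/4)) = 4 - (-1/9 - 7/8*(-1/4)) = 4 - (-1/9 + 7/32) = 4 - 1*31/288 = 4 - 31/288 = 1121/288 ≈ 3.8924)
T = -28025/24 (T = -15*1121/288*20 = -5605/96*20 = -28025/24 ≈ -1167.7)
p/T = (2*I*sqrt(617))/(-28025/24) = (2*I*sqrt(617))*(-24/28025) = -48*I*sqrt(617)/28025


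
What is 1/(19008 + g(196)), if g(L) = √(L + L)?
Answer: 2376/45162959 - 7*√2/180651836 ≈ 5.2555e-5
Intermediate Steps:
g(L) = √2*√L (g(L) = √(2*L) = √2*√L)
1/(19008 + g(196)) = 1/(19008 + √2*√196) = 1/(19008 + √2*14) = 1/(19008 + 14*√2)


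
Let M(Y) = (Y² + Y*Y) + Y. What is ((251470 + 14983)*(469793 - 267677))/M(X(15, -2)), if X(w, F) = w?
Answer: 17951471516/155 ≈ 1.1582e+8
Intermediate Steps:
M(Y) = Y + 2*Y² (M(Y) = (Y² + Y²) + Y = 2*Y² + Y = Y + 2*Y²)
((251470 + 14983)*(469793 - 267677))/M(X(15, -2)) = ((251470 + 14983)*(469793 - 267677))/((15*(1 + 2*15))) = (266453*202116)/((15*(1 + 30))) = 53854414548/((15*31)) = 53854414548/465 = 53854414548*(1/465) = 17951471516/155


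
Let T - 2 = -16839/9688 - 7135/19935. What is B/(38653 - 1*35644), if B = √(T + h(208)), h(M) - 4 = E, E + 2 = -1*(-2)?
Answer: √161794320189782/19370967084 ≈ 0.00065664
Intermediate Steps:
E = 0 (E = -2 - 1*(-2) = -2 + 2 = 0)
h(M) = 4 (h(M) = 4 + 0 = 4)
T = -3709757/38626056 (T = 2 + (-16839/9688 - 7135/19935) = 2 + (-16839*1/9688 - 7135*1/19935) = 2 + (-16839/9688 - 1427/3987) = 2 - 80961869/38626056 = -3709757/38626056 ≈ -0.096043)
B = √161794320189782/6437676 (B = √(-3709757/38626056 + 4) = √(150794467/38626056) = √161794320189782/6437676 ≈ 1.9758)
B/(38653 - 1*35644) = (√161794320189782/6437676)/(38653 - 1*35644) = (√161794320189782/6437676)/(38653 - 35644) = (√161794320189782/6437676)/3009 = (√161794320189782/6437676)*(1/3009) = √161794320189782/19370967084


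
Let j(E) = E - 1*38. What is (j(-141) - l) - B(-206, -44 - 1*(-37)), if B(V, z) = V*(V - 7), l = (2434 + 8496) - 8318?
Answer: -46669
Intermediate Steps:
j(E) = -38 + E (j(E) = E - 38 = -38 + E)
l = 2612 (l = 10930 - 8318 = 2612)
B(V, z) = V*(-7 + V)
(j(-141) - l) - B(-206, -44 - 1*(-37)) = ((-38 - 141) - 1*2612) - (-206)*(-7 - 206) = (-179 - 2612) - (-206)*(-213) = -2791 - 1*43878 = -2791 - 43878 = -46669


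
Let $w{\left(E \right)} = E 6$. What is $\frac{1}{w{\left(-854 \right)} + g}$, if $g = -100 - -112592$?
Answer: $\frac{1}{107368} \approx 9.3138 \cdot 10^{-6}$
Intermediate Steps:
$g = 112492$ ($g = -100 + 112592 = 112492$)
$w{\left(E \right)} = 6 E$
$\frac{1}{w{\left(-854 \right)} + g} = \frac{1}{6 \left(-854\right) + 112492} = \frac{1}{-5124 + 112492} = \frac{1}{107368}$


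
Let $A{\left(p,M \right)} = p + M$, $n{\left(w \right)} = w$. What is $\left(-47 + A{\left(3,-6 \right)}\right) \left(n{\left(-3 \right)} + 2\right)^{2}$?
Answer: $-50$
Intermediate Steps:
$A{\left(p,M \right)} = M + p$
$\left(-47 + A{\left(3,-6 \right)}\right) \left(n{\left(-3 \right)} + 2\right)^{2} = \left(-47 + \left(-6 + 3\right)\right) \left(-3 + 2\right)^{2} = \left(-47 - 3\right) \left(-1\right)^{2} = \left(-50\right) 1 = -50$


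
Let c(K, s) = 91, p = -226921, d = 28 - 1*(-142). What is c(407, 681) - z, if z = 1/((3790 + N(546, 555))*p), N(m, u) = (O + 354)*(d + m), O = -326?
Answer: 492250194619/5409342798 ≈ 91.000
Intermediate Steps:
d = 170 (d = 28 + 142 = 170)
N(m, u) = 4760 + 28*m (N(m, u) = (-326 + 354)*(170 + m) = 28*(170 + m) = 4760 + 28*m)
z = -1/5409342798 (z = 1/((3790 + (4760 + 28*546))*(-226921)) = -1/226921/(3790 + (4760 + 15288)) = -1/226921/(3790 + 20048) = -1/226921/23838 = (1/23838)*(-1/226921) = -1/5409342798 ≈ -1.8487e-10)
c(407, 681) - z = 91 - 1*(-1/5409342798) = 91 + 1/5409342798 = 492250194619/5409342798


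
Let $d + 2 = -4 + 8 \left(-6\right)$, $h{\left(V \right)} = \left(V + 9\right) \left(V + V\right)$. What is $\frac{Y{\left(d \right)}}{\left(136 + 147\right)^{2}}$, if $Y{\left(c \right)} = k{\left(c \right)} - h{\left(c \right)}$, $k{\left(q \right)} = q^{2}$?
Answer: $- \frac{1944}{80089} \approx -0.024273$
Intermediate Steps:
$h{\left(V \right)} = 2 V \left(9 + V\right)$ ($h{\left(V \right)} = \left(9 + V\right) 2 V = 2 V \left(9 + V\right)$)
$d = -54$ ($d = -2 + \left(-4 + 8 \left(-6\right)\right) = -2 - 52 = -54$)
$Y{\left(c \right)} = c^{2} - 2 c \left(9 + c\right)$
$\frac{Y{\left(d \right)}}{\left(136 + 147\right)^{2}} = \frac{\left(-54\right) \left(-18 - -54\right)}{\left(136 + 147\right)^{2}} = \frac{\left(-54\right) \left(-18 + 54\right)}{283^{2}} = \frac{\left(-54\right) 36}{80089} = \left(-1944\right) \frac{1}{80089} = - \frac{1944}{80089}$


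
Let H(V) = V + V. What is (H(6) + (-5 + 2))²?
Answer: 81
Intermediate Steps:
H(V) = 2*V
(H(6) + (-5 + 2))² = (2*6 + (-5 + 2))² = (12 - 3)² = 9² = 81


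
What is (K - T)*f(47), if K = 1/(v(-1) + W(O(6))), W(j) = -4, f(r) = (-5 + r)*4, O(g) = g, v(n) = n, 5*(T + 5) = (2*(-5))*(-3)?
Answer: -1008/5 ≈ -201.60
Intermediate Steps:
T = 1 (T = -5 + ((2*(-5))*(-3))/5 = -5 + (-10*(-3))/5 = -5 + (⅕)*30 = -5 + 6 = 1)
f(r) = -20 + 4*r
K = -⅕ (K = 1/(-1 - 4) = 1/(-5) = -⅕ ≈ -0.20000)
(K - T)*f(47) = (-⅕ - 1*1)*(-20 + 4*47) = (-⅕ - 1)*(-20 + 188) = -6/5*168 = -1008/5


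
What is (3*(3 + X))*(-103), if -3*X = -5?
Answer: -1442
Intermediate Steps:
X = 5/3 (X = -1/3*(-5) = 5/3 ≈ 1.6667)
(3*(3 + X))*(-103) = (3*(3 + 5/3))*(-103) = (3*(14/3))*(-103) = 14*(-103) = -1442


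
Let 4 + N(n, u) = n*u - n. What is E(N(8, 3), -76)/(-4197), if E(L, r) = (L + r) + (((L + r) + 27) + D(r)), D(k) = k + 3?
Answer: 58/1399 ≈ 0.041458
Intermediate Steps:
D(k) = 3 + k
N(n, u) = -4 - n + n*u (N(n, u) = -4 + (n*u - n) = -4 + (-n + n*u) = -4 - n + n*u)
E(L, r) = 30 + 2*L + 3*r (E(L, r) = (L + r) + (((L + r) + 27) + (3 + r)) = (L + r) + ((27 + L + r) + (3 + r)) = (L + r) + (30 + L + 2*r) = 30 + 2*L + 3*r)
E(N(8, 3), -76)/(-4197) = (30 + 2*(-4 - 1*8 + 8*3) + 3*(-76))/(-4197) = (30 + 2*(-4 - 8 + 24) - 228)*(-1/4197) = (30 + 2*12 - 228)*(-1/4197) = (30 + 24 - 228)*(-1/4197) = -174*(-1/4197) = 58/1399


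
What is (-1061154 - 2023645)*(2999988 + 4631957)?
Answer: -23543016304055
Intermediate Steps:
(-1061154 - 2023645)*(2999988 + 4631957) = -3084799*7631945 = -23543016304055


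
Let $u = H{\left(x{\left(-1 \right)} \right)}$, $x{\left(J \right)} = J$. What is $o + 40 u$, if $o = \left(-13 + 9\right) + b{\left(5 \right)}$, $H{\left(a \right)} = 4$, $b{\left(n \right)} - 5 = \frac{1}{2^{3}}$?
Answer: $\frac{1289}{8} \approx 161.13$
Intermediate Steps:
$b{\left(n \right)} = \frac{41}{8}$ ($b{\left(n \right)} = 5 + \frac{1}{2^{3}} = 5 + \frac{1}{8} = \frac{41}{8}$)
$u = 4$
$o = \frac{9}{8}$ ($o = \left(-13 + 9\right) + \frac{41}{8} = -4 + \frac{41}{8} = \frac{9}{8} \approx 1.125$)
$o + 40 u = \frac{9}{8} + 40 \cdot 4 = \frac{9}{8} + 160 = \frac{1289}{8}$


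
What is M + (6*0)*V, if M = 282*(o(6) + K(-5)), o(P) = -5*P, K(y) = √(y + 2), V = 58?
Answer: -8460 + 282*I*√3 ≈ -8460.0 + 488.44*I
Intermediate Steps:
K(y) = √(2 + y)
M = -8460 + 282*I*√3 (M = 282*(-5*6 + √(2 - 5)) = 282*(-30 + √(-3)) = 282*(-30 + I*√3) = -8460 + 282*I*√3 ≈ -8460.0 + 488.44*I)
M + (6*0)*V = (-8460 + 282*I*√3) + (6*0)*58 = (-8460 + 282*I*√3) + 0*58 = (-8460 + 282*I*√3) + 0 = -8460 + 282*I*√3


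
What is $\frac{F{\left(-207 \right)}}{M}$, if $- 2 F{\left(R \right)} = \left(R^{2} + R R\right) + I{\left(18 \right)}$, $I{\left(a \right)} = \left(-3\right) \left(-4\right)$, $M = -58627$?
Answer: $\frac{42855}{58627} \approx 0.73098$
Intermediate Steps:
$I{\left(a \right)} = 12$
$F{\left(R \right)} = -6 - R^{2}$ ($F{\left(R \right)} = - \frac{\left(R^{2} + R R\right) + 12}{2} = - \frac{\left(R^{2} + R^{2}\right) + 12}{2} = - \frac{2 R^{2} + 12}{2} = - \frac{12 + 2 R^{2}}{2} = -6 - R^{2}$)
$\frac{F{\left(-207 \right)}}{M} = \frac{-6 - \left(-207\right)^{2}}{-58627} = \left(-6 - 42849\right) \left(- \frac{1}{58627}\right) = \left(-42855\right) \left(- \frac{1}{58627}\right) = \frac{42855}{58627}$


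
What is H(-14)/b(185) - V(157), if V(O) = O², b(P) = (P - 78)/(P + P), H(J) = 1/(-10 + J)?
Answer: -31649501/1284 ≈ -24649.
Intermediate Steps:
b(P) = (-78 + P)/(2*P) (b(P) = (-78 + P)/((2*P)) = (-78 + P)*(1/(2*P)) = (-78 + P)/(2*P))
H(-14)/b(185) - V(157) = 1/((-10 - 14)*(((½)*(-78 + 185)/185))) - 1*157² = 1/((-24)*(((½)*(1/185)*107))) - 1*24649 = -1/(24*107/370) - 24649 = -1/24*370/107 - 24649 = -185/1284 - 24649 = -31649501/1284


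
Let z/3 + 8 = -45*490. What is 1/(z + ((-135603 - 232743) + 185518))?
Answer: -1/249002 ≈ -4.0160e-6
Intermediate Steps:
z = -66174 (z = -24 + 3*(-45*490) = -24 + 3*(-22050) = -24 - 66150 = -66174)
1/(z + ((-135603 - 232743) + 185518)) = 1/(-66174 + ((-135603 - 232743) + 185518)) = 1/(-66174 + (-368346 + 185518)) = 1/(-66174 - 182828) = 1/(-249002) = -1/249002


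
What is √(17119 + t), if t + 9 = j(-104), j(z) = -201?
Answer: √16909 ≈ 130.03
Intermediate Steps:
t = -210 (t = -9 - 201 = -210)
√(17119 + t) = √(17119 - 210) = √16909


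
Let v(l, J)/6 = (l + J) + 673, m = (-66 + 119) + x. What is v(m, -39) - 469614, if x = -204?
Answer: -466716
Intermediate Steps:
m = -151 (m = (-66 + 119) - 204 = 53 - 204 = -151)
v(l, J) = 4038 + 6*J + 6*l (v(l, J) = 6*((l + J) + 673) = 6*((J + l) + 673) = 6*(673 + J + l) = 4038 + 6*J + 6*l)
v(m, -39) - 469614 = (4038 + 6*(-39) + 6*(-151)) - 469614 = (4038 - 234 - 906) - 469614 = 2898 - 469614 = -466716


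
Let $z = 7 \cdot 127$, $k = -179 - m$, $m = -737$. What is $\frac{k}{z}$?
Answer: $\frac{558}{889} \approx 0.62767$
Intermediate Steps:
$k = 558$ ($k = -179 - -737 = -179 + 737 = 558$)
$z = 889$
$\frac{k}{z} = \frac{558}{889}$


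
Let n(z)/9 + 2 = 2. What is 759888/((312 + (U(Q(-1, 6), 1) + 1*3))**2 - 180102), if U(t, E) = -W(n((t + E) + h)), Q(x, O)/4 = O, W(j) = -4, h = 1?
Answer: -759888/78341 ≈ -9.6998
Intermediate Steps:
n(z) = 0 (n(z) = -18 + 9*2 = -18 + 18 = 0)
Q(x, O) = 4*O
U(t, E) = 4 (U(t, E) = -1*(-4) = 4)
759888/((312 + (U(Q(-1, 6), 1) + 1*3))**2 - 180102) = 759888/((312 + (4 + 1*3))**2 - 180102) = 759888/((312 + (4 + 3))**2 - 180102) = 759888/((312 + 7)**2 - 180102) = 759888/(319**2 - 180102) = 759888/(101761 - 180102) = 759888/(-78341) = 759888*(-1/78341) = -759888/78341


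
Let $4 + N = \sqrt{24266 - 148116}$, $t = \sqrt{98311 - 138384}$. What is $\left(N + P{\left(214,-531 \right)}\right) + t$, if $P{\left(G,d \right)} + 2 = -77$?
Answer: $-83 + i \sqrt{40073} + 5 i \sqrt{4954} \approx -83.0 + 552.11 i$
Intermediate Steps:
$P{\left(G,d \right)} = -79$ ($P{\left(G,d \right)} = -2 - 77 = -79$)
$t = i \sqrt{40073}$ ($t = \sqrt{-40073} = i \sqrt{40073} \approx 200.18 i$)
$N = -4 + 5 i \sqrt{4954}$ ($N = -4 + \sqrt{24266 - 148116} = -4 + \sqrt{-123850} = -4 + 5 i \sqrt{4954} \approx -4.0 + 351.92 i$)
$\left(N + P{\left(214,-531 \right)}\right) + t = \left(\left(-4 + 5 i \sqrt{4954}\right) - 79\right) + i \sqrt{40073} = \left(-83 + 5 i \sqrt{4954}\right) + i \sqrt{40073} = -83 + i \sqrt{40073} + 5 i \sqrt{4954}$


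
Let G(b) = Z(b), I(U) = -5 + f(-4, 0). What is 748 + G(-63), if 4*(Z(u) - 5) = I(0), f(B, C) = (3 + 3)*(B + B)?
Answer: 2959/4 ≈ 739.75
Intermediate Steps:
f(B, C) = 12*B (f(B, C) = 6*(2*B) = 12*B)
I(U) = -53 (I(U) = -5 + 12*(-4) = -5 - 48 = -53)
Z(u) = -33/4 (Z(u) = 5 + (¼)*(-53) = 5 - 53/4 = -33/4)
G(b) = -33/4
748 + G(-63) = 748 - 33/4 = 2959/4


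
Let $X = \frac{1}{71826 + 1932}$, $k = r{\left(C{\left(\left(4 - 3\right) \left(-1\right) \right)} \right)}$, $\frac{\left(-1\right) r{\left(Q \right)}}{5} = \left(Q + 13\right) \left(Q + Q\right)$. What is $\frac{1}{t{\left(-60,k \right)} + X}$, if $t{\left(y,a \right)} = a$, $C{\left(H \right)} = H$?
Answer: $\frac{73758}{8850961} \approx 0.0083333$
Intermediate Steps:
$r{\left(Q \right)} = - 10 Q \left(13 + Q\right)$ ($r{\left(Q \right)} = - 5 \left(Q + 13\right) \left(Q + Q\right) = - 5 \left(13 + Q\right) 2 Q = - 5 \cdot 2 Q \left(13 + Q\right) = - 10 Q \left(13 + Q\right)$)
$k = 120$ ($k = - 10 \left(4 - 3\right) \left(-1\right) \left(13 + \left(4 - 3\right) \left(-1\right)\right) = - 10 \cdot 1 \left(-1\right) \left(13 + 1 \left(-1\right)\right) = \left(-10\right) \left(-1\right) \left(13 - 1\right) = \left(-10\right) \left(-1\right) 12 = 120$)
$X = \frac{1}{73758} \approx 1.3558 \cdot 10^{-5}$
$\frac{1}{t{\left(-60,k \right)} + X} = \frac{1}{120 + \frac{1}{73758}} = \frac{1}{\frac{8850961}{73758}} = \frac{73758}{8850961}$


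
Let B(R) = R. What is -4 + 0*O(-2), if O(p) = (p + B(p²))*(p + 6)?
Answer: -4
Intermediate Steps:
O(p) = (6 + p)*(p + p²) (O(p) = (p + p²)*(p + 6) = (p + p²)*(6 + p) = (6 + p)*(p + p²))
-4 + 0*O(-2) = -4 + 0*(-2*(6 + (-2)² + 7*(-2))) = -4 + 0*(-2*(6 + 4 - 14)) = -4 + 0*(-2*(-4)) = -4 + 0*8 = -4 + 0 = -4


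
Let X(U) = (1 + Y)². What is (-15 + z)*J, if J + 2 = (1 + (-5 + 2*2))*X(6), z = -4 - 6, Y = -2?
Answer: 50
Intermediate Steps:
X(U) = 1 (X(U) = (1 - 2)² = (-1)² = 1)
z = -10
J = -2 (J = -2 + (1 + (-5 + 2*2))*1 = -2 + (1 + (-5 + 4))*1 = -2 + (1 - 1)*1 = -2 + 0*1 = -2 + 0 = -2)
(-15 + z)*J = (-15 - 10)*(-2) = -25*(-2) = 50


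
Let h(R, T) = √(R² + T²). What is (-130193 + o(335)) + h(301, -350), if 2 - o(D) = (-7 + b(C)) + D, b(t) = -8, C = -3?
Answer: -130511 + 7*√4349 ≈ -1.3005e+5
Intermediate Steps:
o(D) = 17 - D (o(D) = 2 - ((-7 - 8) + D) = 2 - (-15 + D) = 2 + (15 - D) = 17 - D)
(-130193 + o(335)) + h(301, -350) = (-130193 + (17 - 1*335)) + √(301² + (-350)²) = (-130193 + (17 - 335)) + √(90601 + 122500) = (-130193 - 318) + √213101 = -130511 + 7*√4349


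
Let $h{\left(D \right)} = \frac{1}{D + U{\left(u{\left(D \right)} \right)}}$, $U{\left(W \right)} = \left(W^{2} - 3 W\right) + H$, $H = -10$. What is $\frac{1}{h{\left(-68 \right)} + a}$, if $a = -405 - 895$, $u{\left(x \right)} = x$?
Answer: $- \frac{4750}{6174999} \approx -0.00076923$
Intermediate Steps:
$U{\left(W \right)} = -10 + W^{2} - 3 W$ ($U{\left(W \right)} = \left(W^{2} - 3 W\right) - 10 = -10 + W^{2} - 3 W$)
$h{\left(D \right)} = \frac{1}{-10 + D^{2} - 2 D}$ ($h{\left(D \right)} = \frac{1}{D - \left(10 - D^{2} + 3 D\right)} = \frac{1}{-10 + D^{2} - 2 D}$)
$a = -1300$
$\frac{1}{h{\left(-68 \right)} + a} = \frac{1}{\frac{1}{-10 + \left(-68\right)^{2} - -136} - 1300} = \frac{1}{\frac{1}{-10 + 4624 + 136} - 1300} = \frac{1}{\frac{1}{4750} - 1300} = \frac{1}{- \frac{6174999}{4750}} = - \frac{4750}{6174999}$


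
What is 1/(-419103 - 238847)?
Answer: -1/657950 ≈ -1.5199e-6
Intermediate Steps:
1/(-419103 - 238847) = 1/(-657950) = -1/657950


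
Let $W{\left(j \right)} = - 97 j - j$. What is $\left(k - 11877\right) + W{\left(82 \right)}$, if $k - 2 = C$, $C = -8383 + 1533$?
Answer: $-26761$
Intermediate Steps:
$C = -6850$
$k = -6848$ ($k = 2 - 6850 = -6848$)
$W{\left(j \right)} = - 98 j$
$\left(k - 11877\right) + W{\left(82 \right)} = \left(-6848 - 11877\right) - 8036 = -18725 - 8036 = -26761$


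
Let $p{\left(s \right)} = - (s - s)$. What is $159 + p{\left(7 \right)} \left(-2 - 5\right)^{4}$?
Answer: $159$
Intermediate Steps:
$p{\left(s \right)} = 0$ ($p{\left(s \right)} = \left(-1\right) 0 = 0$)
$159 + p{\left(7 \right)} \left(-2 - 5\right)^{4} = 159 + 0 \left(-2 - 5\right)^{4} = 159 + 0 \left(-7\right)^{4} = 159 + 0 \cdot 2401 = 159 + 0 = 159$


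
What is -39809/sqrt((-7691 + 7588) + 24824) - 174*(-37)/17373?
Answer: 2146/5791 - 39809*sqrt(24721)/24721 ≈ -252.82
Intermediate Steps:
-39809/sqrt((-7691 + 7588) + 24824) - 174*(-37)/17373 = -39809/sqrt(-103 + 24824) + 6438*(1/17373) = -39809*sqrt(24721)/24721 + 2146/5791 = 2146/5791 - 39809*sqrt(24721)/24721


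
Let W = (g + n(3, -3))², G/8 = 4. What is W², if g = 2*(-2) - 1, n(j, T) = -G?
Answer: 1874161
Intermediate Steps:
G = 32 (G = 8*4 = 32)
n(j, T) = -32 (n(j, T) = -1*32 = -32)
g = -5 (g = -4 - 1 = -5)
W = 1369 (W = (-5 - 32)² = (-37)² = 1369)
W² = 1369² = 1874161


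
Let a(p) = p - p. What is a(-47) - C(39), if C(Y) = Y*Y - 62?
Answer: -1459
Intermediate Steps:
a(p) = 0
C(Y) = -62 + Y² (C(Y) = Y² - 62 = -62 + Y²)
a(-47) - C(39) = 0 - (-62 + 39²) = 0 - (-62 + 1521) = 0 - 1*1459 = 0 - 1459 = -1459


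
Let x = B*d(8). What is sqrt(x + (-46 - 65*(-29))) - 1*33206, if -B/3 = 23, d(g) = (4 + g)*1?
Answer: -33206 + sqrt(1011) ≈ -33174.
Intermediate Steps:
d(g) = 4 + g
B = -69 (B = -3*23 = -69)
x = -828 (x = -69*(4 + 8) = -69*12 = -828)
sqrt(x + (-46 - 65*(-29))) - 1*33206 = sqrt(-828 + (-46 - 65*(-29))) - 1*33206 = sqrt(-828 + (-46 + 1885)) - 33206 = sqrt(-828 + 1839) - 33206 = sqrt(1011) - 33206 = -33206 + sqrt(1011)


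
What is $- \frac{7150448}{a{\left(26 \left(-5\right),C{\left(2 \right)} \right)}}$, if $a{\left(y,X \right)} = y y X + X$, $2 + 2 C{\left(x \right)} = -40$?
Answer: $\frac{7150448}{354921} \approx 20.147$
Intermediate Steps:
$C{\left(x \right)} = -21$ ($C{\left(x \right)} = -1 + \frac{1}{2} \left(-40\right) = -1 - 20 = -21$)
$a{\left(y,X \right)} = X + X y^{2}$ ($a{\left(y,X \right)} = y^{2} X + X = X y^{2} + X = X + X y^{2}$)
$- \frac{7150448}{a{\left(26 \left(-5\right),C{\left(2 \right)} \right)}} = - \frac{7150448}{\left(-21\right) \left(1 + \left(26 \left(-5\right)\right)^{2}\right)} = - \frac{7150448}{\left(-21\right) \left(1 + \left(-130\right)^{2}\right)} = - \frac{7150448}{\left(-21\right) \left(1 + 16900\right)} = - \frac{7150448}{\left(-21\right) 16901} = - \frac{7150448}{-354921} = \left(-7150448\right) \left(- \frac{1}{354921}\right) = \frac{7150448}{354921}$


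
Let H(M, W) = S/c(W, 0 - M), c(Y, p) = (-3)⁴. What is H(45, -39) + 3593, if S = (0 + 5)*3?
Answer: 97016/27 ≈ 3593.2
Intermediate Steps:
c(Y, p) = 81
S = 15 (S = 5*3 = 15)
H(M, W) = 5/27 (H(M, W) = 15/81 = 15*(1/81) = 5/27)
H(45, -39) + 3593 = 5/27 + 3593 = 97016/27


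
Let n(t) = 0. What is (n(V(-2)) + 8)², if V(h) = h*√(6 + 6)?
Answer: 64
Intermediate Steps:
V(h) = 2*h*√3 (V(h) = h*√12 = h*(2*√3) = 2*h*√3)
(n(V(-2)) + 8)² = (0 + 8)² = 8² = 64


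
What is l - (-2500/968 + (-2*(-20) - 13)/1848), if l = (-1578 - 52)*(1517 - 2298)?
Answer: 8626068681/6776 ≈ 1.2730e+6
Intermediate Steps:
l = 1273030 (l = -1630*(-781) = 1273030)
l - (-2500/968 + (-2*(-20) - 13)/1848) = 1273030 - (-2500/968 + (-2*(-20) - 13)/1848) = 1273030 - (-2500*1/968 + (40 - 13)*(1/1848)) = 1273030 - (-625/242 + 27*(1/1848)) = 1273030 - (-625/242 + 9/616) = 1273030 - 1*(-17401/6776) = 1273030 + 17401/6776 = 8626068681/6776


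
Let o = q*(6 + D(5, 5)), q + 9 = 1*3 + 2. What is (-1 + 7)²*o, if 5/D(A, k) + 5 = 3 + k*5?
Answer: -20592/23 ≈ -895.30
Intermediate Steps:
q = -4 (q = -9 + (1*3 + 2) = -9 + (3 + 2) = -9 + 5 = -4)
D(A, k) = 5/(-2 + 5*k) (D(A, k) = 5/(-5 + (3 + k*5)) = 5/(-5 + (3 + 5*k)) = 5/(-2 + 5*k))
o = -572/23 (o = -4*(6 + 5/(-2 + 5*5)) = -4*(6 + 5/(-2 + 25)) = -4*(6 + 5/23) = -4*143/23 = -572/23 ≈ -24.870)
(-1 + 7)²*o = (-1 + 7)²*(-572/23) = 6²*(-572/23) = 36*(-572/23) = -20592/23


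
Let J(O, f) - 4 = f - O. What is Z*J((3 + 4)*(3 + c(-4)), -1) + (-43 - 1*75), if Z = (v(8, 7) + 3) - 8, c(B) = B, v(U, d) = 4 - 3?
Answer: -158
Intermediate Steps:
v(U, d) = 1
Z = -4 (Z = (1 + 3) - 8 = 4 - 8 = -4)
J(O, f) = 4 + f - O (J(O, f) = 4 + (f - O) = 4 + f - O)
Z*J((3 + 4)*(3 + c(-4)), -1) + (-43 - 1*75) = -4*(4 - 1 - (3 + 4)*(3 - 4)) + (-43 - 1*75) = -4*(4 - 1 - 7*(-1)) + (-43 - 75) = -4*(4 - 1 - 1*(-7)) - 118 = -4*(4 - 1 + 7) - 118 = -4*10 - 118 = -40 - 118 = -158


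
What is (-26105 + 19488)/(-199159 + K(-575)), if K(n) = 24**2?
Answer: 6617/198583 ≈ 0.033321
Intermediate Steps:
K(n) = 576
(-26105 + 19488)/(-199159 + K(-575)) = (-26105 + 19488)/(-199159 + 576) = -6617/(-198583) = -6617*(-1/198583) = 6617/198583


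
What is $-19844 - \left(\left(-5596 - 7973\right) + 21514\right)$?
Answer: $-27789$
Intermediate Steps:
$-19844 - \left(\left(-5596 - 7973\right) + 21514\right) = -19844 - \left(-13569 + 21514\right) = -19844 - 7945 = -27789$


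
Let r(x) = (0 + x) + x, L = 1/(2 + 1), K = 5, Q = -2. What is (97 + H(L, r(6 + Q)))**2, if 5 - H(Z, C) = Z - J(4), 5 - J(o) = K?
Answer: 93025/9 ≈ 10336.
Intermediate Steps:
J(o) = 0 (J(o) = 5 - 1*5 = 5 - 5 = 0)
L = 1/3 ≈ 0.33333
r(x) = 2*x (r(x) = x + x = 2*x)
H(Z, C) = 5 - Z (H(Z, C) = 5 - (Z - 1*0) = 5 - (Z + 0) = 5 - Z)
(97 + H(L, r(6 + Q)))**2 = (97 + (5 - 1*1/3))**2 = (97 + (5 - 1/3))**2 = (97 + 14/3)**2 = (305/3)**2 = 93025/9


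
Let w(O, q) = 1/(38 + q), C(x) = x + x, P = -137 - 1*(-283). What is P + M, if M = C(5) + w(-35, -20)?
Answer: 2809/18 ≈ 156.06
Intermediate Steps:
P = 146 (P = -137 + 283 = 146)
C(x) = 2*x
M = 181/18 (M = 2*5 + 1/(38 - 20) = 10 + 1/18 = 181/18 ≈ 10.056)
P + M = 146 + 181/18 = 2809/18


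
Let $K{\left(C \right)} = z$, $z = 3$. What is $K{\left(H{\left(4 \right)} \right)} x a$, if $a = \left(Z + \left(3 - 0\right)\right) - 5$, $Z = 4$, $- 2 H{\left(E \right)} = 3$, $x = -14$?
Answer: $-84$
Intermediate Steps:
$H{\left(E \right)} = - \frac{3}{2}$ ($H{\left(E \right)} = \left(- \frac{1}{2}\right) 3 = - \frac{3}{2}$)
$a = 2$ ($a = \left(4 + \left(3 - 0\right)\right) - 5 = \left(4 + \left(3 + 0\right)\right) - 5 = \left(4 + 3\right) - 5 = 7 - 5 = 2$)
$K{\left(C \right)} = 3$
$K{\left(H{\left(4 \right)} \right)} x a = 3 \left(-14\right) 2 = \left(-42\right) 2 = -84$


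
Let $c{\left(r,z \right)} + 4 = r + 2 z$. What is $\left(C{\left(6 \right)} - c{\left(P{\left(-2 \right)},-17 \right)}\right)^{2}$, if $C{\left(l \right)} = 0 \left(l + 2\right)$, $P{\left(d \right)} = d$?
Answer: $1600$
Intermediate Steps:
$C{\left(l \right)} = 0$ ($C{\left(l \right)} = 0 \left(2 + l\right) = 0$)
$c{\left(r,z \right)} = -4 + r + 2 z$ ($c{\left(r,z \right)} = -4 + \left(r + 2 z\right) = -4 + r + 2 z$)
$\left(C{\left(6 \right)} - c{\left(P{\left(-2 \right)},-17 \right)}\right)^{2} = \left(0 - \left(-4 - 2 + 2 \left(-17\right)\right)\right)^{2} = \left(0 - \left(-4 - 2 - 34\right)\right)^{2} = \left(0 - -40\right)^{2} = \left(0 + 40\right)^{2} = 40^{2} = 1600$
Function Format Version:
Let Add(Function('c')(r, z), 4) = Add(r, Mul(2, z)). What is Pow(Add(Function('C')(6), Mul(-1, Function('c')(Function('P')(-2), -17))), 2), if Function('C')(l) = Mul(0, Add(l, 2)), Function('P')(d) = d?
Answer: 1600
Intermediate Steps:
Function('C')(l) = 0 (Function('C')(l) = Mul(0, Add(2, l)) = 0)
Function('c')(r, z) = Add(-4, r, Mul(2, z)) (Function('c')(r, z) = Add(-4, Add(r, Mul(2, z))) = Add(-4, r, Mul(2, z)))
Pow(Add(Function('C')(6), Mul(-1, Function('c')(Function('P')(-2), -17))), 2) = Pow(Add(0, Mul(-1, Add(-4, -2, Mul(2, -17)))), 2) = Pow(Add(0, Mul(-1, Add(-4, -2, -34))), 2) = Pow(Add(0, Mul(-1, -40)), 2) = Pow(Add(0, 40), 2) = Pow(40, 2) = 1600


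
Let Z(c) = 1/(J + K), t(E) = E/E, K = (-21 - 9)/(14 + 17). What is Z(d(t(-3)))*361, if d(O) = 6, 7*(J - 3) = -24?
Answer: -78337/303 ≈ -258.54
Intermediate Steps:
J = -3/7 (J = 3 + (⅐)*(-24) = 3 - 24/7 = -3/7 ≈ -0.42857)
K = -30/31 ≈ -0.96774
t(E) = 1
Z(c) = -217/303 (Z(c) = 1/(-3/7 - 30/31) = 1/(-303/217) = -217/303)
Z(d(t(-3)))*361 = -217/303*361 = -78337/303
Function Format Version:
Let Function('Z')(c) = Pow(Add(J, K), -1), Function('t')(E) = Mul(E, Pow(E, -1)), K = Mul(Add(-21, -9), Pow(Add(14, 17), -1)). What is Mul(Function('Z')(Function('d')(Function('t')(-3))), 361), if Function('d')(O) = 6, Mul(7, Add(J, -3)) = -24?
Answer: Rational(-78337, 303) ≈ -258.54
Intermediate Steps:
J = Rational(-3, 7) (J = Add(3, Mul(Rational(1, 7), -24)) = Add(3, Rational(-24, 7)) = Rational(-3, 7) ≈ -0.42857)
K = Rational(-30, 31) (K = Mul(-30, Pow(31, -1)) = Mul(-30, Rational(1, 31)) = Rational(-30, 31) ≈ -0.96774)
Function('t')(E) = 1
Function('Z')(c) = Rational(-217, 303) (Function('Z')(c) = Pow(Add(Rational(-3, 7), Rational(-30, 31)), -1) = Pow(Rational(-303, 217), -1) = Rational(-217, 303))
Mul(Function('Z')(Function('d')(Function('t')(-3))), 361) = Mul(Rational(-217, 303), 361) = Rational(-78337, 303)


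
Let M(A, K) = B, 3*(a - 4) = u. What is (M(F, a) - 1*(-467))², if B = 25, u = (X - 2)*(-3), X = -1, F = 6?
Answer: 242064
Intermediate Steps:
u = 9 (u = (-1 - 2)*(-3) = -3*(-3) = 9)
a = 7 (a = 4 + (⅓)*9 = 4 + 3 = 7)
M(A, K) = 25
(M(F, a) - 1*(-467))² = (25 - 1*(-467))² = (25 + 467)² = 492² = 242064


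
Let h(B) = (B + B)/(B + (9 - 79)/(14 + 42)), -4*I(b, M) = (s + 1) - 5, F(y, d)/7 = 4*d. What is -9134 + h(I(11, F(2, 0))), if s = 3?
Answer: -18269/2 ≈ -9134.5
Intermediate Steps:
F(y, d) = 28*d (F(y, d) = 7*(4*d) = 28*d)
I(b, M) = 1/4 (I(b, M) = -((3 + 1) - 5)/4 = -(4 - 5)/4 = -1/4*(-1) = 1/4)
h(B) = 2*B/(-5/4 + B) (h(B) = (2*B)/(B - 70/56) = (2*B)/(B - 70*1/56) = (2*B)/(B - 5/4) = (2*B)/(-5/4 + B) = 2*B/(-5/4 + B))
-9134 + h(I(11, F(2, 0))) = -9134 + 8*(1/4)/(-5 + 4*(1/4)) = -9134 + 8*(1/4)/(-5 + 1) = -9134 + 8*(1/4)/(-4) = -9134 + 8*(1/4)*(-1/4) = -9134 - 1/2 = -18269/2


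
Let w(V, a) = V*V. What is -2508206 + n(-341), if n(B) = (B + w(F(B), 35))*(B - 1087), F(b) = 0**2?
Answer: -2021258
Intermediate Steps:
F(b) = 0
w(V, a) = V**2
n(B) = B*(-1087 + B) (n(B) = (B + 0**2)*(B - 1087) = (B + 0)*(-1087 + B) = B*(-1087 + B))
-2508206 + n(-341) = -2508206 - 341*(-1087 - 341) = -2508206 - 341*(-1428) = -2508206 + 486948 = -2021258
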